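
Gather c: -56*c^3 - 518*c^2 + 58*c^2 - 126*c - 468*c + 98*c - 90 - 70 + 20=-56*c^3 - 460*c^2 - 496*c - 140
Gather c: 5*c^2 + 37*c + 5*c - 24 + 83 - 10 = 5*c^2 + 42*c + 49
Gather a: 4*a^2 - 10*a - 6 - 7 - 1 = 4*a^2 - 10*a - 14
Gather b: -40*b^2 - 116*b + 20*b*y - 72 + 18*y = -40*b^2 + b*(20*y - 116) + 18*y - 72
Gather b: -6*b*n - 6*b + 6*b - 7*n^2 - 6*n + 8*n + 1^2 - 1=-6*b*n - 7*n^2 + 2*n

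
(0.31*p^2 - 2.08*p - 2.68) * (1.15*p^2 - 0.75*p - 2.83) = 0.3565*p^4 - 2.6245*p^3 - 2.3993*p^2 + 7.8964*p + 7.5844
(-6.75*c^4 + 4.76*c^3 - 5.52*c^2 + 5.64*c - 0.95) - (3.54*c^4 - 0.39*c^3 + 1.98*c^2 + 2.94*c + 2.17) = -10.29*c^4 + 5.15*c^3 - 7.5*c^2 + 2.7*c - 3.12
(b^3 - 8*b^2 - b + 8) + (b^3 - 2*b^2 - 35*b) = 2*b^3 - 10*b^2 - 36*b + 8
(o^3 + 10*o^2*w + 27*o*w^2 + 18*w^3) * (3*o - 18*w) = 3*o^4 + 12*o^3*w - 99*o^2*w^2 - 432*o*w^3 - 324*w^4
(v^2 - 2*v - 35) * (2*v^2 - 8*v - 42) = 2*v^4 - 12*v^3 - 96*v^2 + 364*v + 1470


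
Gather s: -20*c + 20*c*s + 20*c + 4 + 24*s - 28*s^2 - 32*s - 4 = -28*s^2 + s*(20*c - 8)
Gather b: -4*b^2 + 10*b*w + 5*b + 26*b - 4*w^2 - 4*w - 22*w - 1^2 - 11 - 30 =-4*b^2 + b*(10*w + 31) - 4*w^2 - 26*w - 42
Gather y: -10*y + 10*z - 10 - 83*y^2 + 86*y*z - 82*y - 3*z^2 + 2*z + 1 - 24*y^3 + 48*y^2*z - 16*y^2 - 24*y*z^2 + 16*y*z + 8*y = -24*y^3 + y^2*(48*z - 99) + y*(-24*z^2 + 102*z - 84) - 3*z^2 + 12*z - 9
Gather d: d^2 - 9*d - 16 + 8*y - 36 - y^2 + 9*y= d^2 - 9*d - y^2 + 17*y - 52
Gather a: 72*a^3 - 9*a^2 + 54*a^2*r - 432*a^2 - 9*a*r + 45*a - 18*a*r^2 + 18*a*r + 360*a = 72*a^3 + a^2*(54*r - 441) + a*(-18*r^2 + 9*r + 405)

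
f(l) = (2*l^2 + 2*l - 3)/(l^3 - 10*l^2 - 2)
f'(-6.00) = 0.00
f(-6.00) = -0.10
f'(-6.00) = 0.00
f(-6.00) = -0.10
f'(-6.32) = -0.00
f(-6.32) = -0.10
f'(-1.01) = 0.55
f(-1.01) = 0.23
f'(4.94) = -0.08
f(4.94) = -0.44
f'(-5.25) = 0.00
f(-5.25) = -0.10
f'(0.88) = -0.55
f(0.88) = -0.03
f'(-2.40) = 0.06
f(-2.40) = -0.05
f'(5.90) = -0.13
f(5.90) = -0.54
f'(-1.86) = 0.12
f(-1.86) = -0.00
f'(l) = (4*l + 2)/(l^3 - 10*l^2 - 2) + (-3*l^2 + 20*l)*(2*l^2 + 2*l - 3)/(l^3 - 10*l^2 - 2)^2 = (-2*l^4 - 4*l^3 + 29*l^2 - 68*l - 4)/(l^6 - 20*l^5 + 100*l^4 - 4*l^3 + 40*l^2 + 4)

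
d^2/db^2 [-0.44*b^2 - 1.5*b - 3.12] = -0.880000000000000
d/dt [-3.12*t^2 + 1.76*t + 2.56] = 1.76 - 6.24*t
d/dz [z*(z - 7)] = 2*z - 7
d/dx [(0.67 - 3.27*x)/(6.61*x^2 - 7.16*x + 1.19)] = (21.6147*x^2 - 8.8574*x + 0.9059)/(43.6921*x^4 - 94.6552*x^3 + 66.9974*x^2 - 17.0408*x + 1.4161)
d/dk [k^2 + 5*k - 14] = 2*k + 5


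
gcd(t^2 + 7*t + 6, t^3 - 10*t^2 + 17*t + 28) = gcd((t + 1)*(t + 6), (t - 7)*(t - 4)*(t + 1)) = t + 1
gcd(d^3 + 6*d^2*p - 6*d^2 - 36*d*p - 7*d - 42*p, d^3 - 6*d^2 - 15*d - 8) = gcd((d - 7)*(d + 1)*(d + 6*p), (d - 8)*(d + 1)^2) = d + 1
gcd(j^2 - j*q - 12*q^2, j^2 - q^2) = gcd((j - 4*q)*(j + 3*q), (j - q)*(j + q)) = 1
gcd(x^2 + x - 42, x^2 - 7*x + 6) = x - 6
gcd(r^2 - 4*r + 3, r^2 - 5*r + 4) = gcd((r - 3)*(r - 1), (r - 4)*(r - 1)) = r - 1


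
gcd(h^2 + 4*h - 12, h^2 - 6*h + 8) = h - 2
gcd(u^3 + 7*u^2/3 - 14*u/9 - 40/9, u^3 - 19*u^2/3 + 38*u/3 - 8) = u - 4/3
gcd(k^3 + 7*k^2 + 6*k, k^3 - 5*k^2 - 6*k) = k^2 + k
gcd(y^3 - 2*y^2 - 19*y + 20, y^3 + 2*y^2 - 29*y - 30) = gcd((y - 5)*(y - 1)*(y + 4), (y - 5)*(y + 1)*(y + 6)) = y - 5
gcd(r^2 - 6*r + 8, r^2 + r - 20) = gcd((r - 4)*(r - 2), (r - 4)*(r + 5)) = r - 4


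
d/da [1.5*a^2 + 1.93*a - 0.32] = 3.0*a + 1.93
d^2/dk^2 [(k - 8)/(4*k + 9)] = -328/(4*k + 9)^3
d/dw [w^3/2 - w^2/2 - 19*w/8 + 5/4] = 3*w^2/2 - w - 19/8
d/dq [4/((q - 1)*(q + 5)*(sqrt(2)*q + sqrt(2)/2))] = 24*sqrt(2)*(-q^2 - 3*q + 1)/(4*q^6 + 36*q^5 + 57*q^4 - 128*q^3 - 54*q^2 + 60*q + 25)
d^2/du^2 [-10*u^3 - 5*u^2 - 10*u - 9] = -60*u - 10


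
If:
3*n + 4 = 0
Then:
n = -4/3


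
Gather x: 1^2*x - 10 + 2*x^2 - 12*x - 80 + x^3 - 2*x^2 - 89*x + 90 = x^3 - 100*x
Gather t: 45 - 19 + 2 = 28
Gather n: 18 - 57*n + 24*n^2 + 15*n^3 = 15*n^3 + 24*n^2 - 57*n + 18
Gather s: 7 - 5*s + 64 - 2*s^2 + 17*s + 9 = -2*s^2 + 12*s + 80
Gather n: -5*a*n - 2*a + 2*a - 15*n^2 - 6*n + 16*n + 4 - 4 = -15*n^2 + n*(10 - 5*a)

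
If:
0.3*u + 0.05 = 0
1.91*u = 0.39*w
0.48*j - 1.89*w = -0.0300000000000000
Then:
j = -3.28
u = -0.17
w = -0.82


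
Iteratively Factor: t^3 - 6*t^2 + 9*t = (t)*(t^2 - 6*t + 9) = t*(t - 3)*(t - 3)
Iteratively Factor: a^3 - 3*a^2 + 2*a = (a - 2)*(a^2 - a) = (a - 2)*(a - 1)*(a)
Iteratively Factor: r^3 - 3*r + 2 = (r - 1)*(r^2 + r - 2) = (r - 1)*(r + 2)*(r - 1)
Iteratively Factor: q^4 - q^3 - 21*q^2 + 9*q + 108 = (q - 4)*(q^3 + 3*q^2 - 9*q - 27) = (q - 4)*(q + 3)*(q^2 - 9) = (q - 4)*(q + 3)^2*(q - 3)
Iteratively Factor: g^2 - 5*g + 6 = (g - 3)*(g - 2)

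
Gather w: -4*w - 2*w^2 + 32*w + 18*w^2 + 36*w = 16*w^2 + 64*w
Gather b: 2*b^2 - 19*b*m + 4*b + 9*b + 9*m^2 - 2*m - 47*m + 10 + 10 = 2*b^2 + b*(13 - 19*m) + 9*m^2 - 49*m + 20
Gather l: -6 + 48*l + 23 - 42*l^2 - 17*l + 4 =-42*l^2 + 31*l + 21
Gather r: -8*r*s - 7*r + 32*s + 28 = r*(-8*s - 7) + 32*s + 28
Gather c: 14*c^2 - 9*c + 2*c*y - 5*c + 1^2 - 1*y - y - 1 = 14*c^2 + c*(2*y - 14) - 2*y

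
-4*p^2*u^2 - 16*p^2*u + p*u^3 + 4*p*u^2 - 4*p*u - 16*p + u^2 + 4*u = (-4*p + u)*(u + 4)*(p*u + 1)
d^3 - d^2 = d^2*(d - 1)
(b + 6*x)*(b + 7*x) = b^2 + 13*b*x + 42*x^2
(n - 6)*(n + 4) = n^2 - 2*n - 24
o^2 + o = o*(o + 1)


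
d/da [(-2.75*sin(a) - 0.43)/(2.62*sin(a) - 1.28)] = 4.6466*cos(a)/(2.62*sin(a) - 1.28)^2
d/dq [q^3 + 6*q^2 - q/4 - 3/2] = 3*q^2 + 12*q - 1/4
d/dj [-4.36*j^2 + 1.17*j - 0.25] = 1.17 - 8.72*j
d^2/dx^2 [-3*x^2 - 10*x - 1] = -6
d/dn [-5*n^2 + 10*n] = 10 - 10*n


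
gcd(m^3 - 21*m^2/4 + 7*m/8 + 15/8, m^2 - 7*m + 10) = m - 5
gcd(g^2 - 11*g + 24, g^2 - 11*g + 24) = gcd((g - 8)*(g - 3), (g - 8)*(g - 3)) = g^2 - 11*g + 24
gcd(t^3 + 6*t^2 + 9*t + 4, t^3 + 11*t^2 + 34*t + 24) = t^2 + 5*t + 4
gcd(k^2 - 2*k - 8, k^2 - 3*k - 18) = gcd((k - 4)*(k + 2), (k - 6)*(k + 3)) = 1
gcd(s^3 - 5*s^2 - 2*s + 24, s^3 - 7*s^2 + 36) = s^2 - s - 6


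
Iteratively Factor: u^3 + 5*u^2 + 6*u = (u)*(u^2 + 5*u + 6) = u*(u + 3)*(u + 2)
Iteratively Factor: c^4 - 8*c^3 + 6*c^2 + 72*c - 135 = (c - 3)*(c^3 - 5*c^2 - 9*c + 45) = (c - 3)*(c + 3)*(c^2 - 8*c + 15) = (c - 5)*(c - 3)*(c + 3)*(c - 3)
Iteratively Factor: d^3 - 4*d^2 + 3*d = (d)*(d^2 - 4*d + 3) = d*(d - 3)*(d - 1)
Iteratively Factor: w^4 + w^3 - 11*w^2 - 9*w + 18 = (w - 3)*(w^3 + 4*w^2 + w - 6) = (w - 3)*(w + 2)*(w^2 + 2*w - 3) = (w - 3)*(w + 2)*(w + 3)*(w - 1)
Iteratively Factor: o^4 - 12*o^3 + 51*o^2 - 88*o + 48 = (o - 3)*(o^3 - 9*o^2 + 24*o - 16) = (o - 4)*(o - 3)*(o^2 - 5*o + 4) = (o - 4)*(o - 3)*(o - 1)*(o - 4)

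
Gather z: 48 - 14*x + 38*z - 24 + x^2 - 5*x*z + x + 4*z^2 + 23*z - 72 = x^2 - 13*x + 4*z^2 + z*(61 - 5*x) - 48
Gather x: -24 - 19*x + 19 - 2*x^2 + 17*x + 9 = -2*x^2 - 2*x + 4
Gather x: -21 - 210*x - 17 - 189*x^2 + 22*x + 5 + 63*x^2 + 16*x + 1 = -126*x^2 - 172*x - 32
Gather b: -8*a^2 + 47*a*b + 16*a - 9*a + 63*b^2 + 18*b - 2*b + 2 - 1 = -8*a^2 + 7*a + 63*b^2 + b*(47*a + 16) + 1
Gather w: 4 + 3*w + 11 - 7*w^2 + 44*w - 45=-7*w^2 + 47*w - 30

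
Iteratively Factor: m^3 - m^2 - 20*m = (m - 5)*(m^2 + 4*m) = m*(m - 5)*(m + 4)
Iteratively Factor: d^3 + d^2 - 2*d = (d + 2)*(d^2 - d) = (d - 1)*(d + 2)*(d)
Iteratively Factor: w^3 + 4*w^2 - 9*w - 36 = (w + 4)*(w^2 - 9) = (w + 3)*(w + 4)*(w - 3)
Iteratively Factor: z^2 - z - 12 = (z + 3)*(z - 4)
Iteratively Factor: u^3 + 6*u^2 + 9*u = (u + 3)*(u^2 + 3*u) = (u + 3)^2*(u)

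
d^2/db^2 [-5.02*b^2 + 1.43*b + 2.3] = -10.0400000000000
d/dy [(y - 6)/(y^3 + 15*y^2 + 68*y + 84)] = (y^3 + 15*y^2 + 68*y - (y - 6)*(3*y^2 + 30*y + 68) + 84)/(y^3 + 15*y^2 + 68*y + 84)^2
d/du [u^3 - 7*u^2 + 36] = u*(3*u - 14)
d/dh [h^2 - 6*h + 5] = 2*h - 6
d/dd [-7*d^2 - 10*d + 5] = -14*d - 10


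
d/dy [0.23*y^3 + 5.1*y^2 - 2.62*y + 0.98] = 0.69*y^2 + 10.2*y - 2.62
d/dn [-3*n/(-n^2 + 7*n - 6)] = 3*(6 - n^2)/(n^4 - 14*n^3 + 61*n^2 - 84*n + 36)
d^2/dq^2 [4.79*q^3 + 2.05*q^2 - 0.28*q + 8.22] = 28.74*q + 4.1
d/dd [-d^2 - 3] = -2*d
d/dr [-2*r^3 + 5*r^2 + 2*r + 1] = -6*r^2 + 10*r + 2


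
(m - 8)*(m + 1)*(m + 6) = m^3 - m^2 - 50*m - 48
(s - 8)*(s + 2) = s^2 - 6*s - 16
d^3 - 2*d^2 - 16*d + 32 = (d - 4)*(d - 2)*(d + 4)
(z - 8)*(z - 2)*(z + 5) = z^3 - 5*z^2 - 34*z + 80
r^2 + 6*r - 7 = (r - 1)*(r + 7)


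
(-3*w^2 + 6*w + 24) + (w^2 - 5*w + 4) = -2*w^2 + w + 28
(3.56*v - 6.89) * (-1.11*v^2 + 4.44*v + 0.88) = -3.9516*v^3 + 23.4543*v^2 - 27.4588*v - 6.0632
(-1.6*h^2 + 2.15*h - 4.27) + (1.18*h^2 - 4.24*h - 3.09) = -0.42*h^2 - 2.09*h - 7.36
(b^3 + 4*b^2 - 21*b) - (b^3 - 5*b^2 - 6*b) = 9*b^2 - 15*b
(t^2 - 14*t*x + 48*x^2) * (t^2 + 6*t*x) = t^4 - 8*t^3*x - 36*t^2*x^2 + 288*t*x^3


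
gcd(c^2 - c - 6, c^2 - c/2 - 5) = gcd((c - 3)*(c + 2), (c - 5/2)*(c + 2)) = c + 2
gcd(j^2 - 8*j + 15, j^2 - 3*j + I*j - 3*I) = j - 3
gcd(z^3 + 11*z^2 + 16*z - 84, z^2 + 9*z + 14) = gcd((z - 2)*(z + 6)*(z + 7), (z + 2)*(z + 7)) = z + 7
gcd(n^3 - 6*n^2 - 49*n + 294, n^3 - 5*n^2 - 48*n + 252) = n^2 + n - 42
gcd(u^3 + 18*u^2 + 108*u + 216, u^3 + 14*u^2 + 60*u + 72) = u^2 + 12*u + 36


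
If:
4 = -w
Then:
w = -4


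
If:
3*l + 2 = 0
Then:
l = -2/3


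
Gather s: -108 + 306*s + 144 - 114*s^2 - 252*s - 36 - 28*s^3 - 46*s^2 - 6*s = -28*s^3 - 160*s^2 + 48*s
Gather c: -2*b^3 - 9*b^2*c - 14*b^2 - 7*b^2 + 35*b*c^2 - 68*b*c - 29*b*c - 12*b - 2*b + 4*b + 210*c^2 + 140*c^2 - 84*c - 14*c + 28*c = -2*b^3 - 21*b^2 - 10*b + c^2*(35*b + 350) + c*(-9*b^2 - 97*b - 70)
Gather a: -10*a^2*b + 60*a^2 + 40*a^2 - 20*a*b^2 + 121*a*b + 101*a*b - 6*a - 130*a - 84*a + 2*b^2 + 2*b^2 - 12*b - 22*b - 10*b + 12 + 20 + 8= a^2*(100 - 10*b) + a*(-20*b^2 + 222*b - 220) + 4*b^2 - 44*b + 40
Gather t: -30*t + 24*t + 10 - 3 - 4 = 3 - 6*t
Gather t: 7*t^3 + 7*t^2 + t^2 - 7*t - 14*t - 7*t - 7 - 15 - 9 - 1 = 7*t^3 + 8*t^2 - 28*t - 32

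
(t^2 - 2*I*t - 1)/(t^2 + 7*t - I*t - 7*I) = (t - I)/(t + 7)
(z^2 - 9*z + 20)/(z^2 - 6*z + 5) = (z - 4)/(z - 1)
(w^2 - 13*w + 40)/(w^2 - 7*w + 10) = (w - 8)/(w - 2)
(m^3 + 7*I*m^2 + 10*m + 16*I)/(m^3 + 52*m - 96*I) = (m + I)/(m - 6*I)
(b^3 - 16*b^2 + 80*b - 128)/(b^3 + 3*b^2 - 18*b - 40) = (b^2 - 12*b + 32)/(b^2 + 7*b + 10)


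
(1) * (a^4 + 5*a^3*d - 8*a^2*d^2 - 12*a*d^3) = a^4 + 5*a^3*d - 8*a^2*d^2 - 12*a*d^3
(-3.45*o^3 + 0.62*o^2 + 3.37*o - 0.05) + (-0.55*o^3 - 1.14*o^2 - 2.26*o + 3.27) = -4.0*o^3 - 0.52*o^2 + 1.11*o + 3.22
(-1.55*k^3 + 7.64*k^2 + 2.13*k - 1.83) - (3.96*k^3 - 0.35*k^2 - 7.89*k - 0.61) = -5.51*k^3 + 7.99*k^2 + 10.02*k - 1.22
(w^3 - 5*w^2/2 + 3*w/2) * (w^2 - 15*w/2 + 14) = w^5 - 10*w^4 + 137*w^3/4 - 185*w^2/4 + 21*w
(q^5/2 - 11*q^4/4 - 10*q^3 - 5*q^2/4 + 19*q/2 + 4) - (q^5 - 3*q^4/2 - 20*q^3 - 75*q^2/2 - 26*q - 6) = -q^5/2 - 5*q^4/4 + 10*q^3 + 145*q^2/4 + 71*q/2 + 10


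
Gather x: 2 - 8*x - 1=1 - 8*x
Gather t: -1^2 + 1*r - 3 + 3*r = 4*r - 4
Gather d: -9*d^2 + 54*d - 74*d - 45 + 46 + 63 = -9*d^2 - 20*d + 64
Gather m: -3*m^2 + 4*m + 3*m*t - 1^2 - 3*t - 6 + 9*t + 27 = -3*m^2 + m*(3*t + 4) + 6*t + 20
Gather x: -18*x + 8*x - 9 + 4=-10*x - 5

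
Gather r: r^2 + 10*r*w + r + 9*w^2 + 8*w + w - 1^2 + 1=r^2 + r*(10*w + 1) + 9*w^2 + 9*w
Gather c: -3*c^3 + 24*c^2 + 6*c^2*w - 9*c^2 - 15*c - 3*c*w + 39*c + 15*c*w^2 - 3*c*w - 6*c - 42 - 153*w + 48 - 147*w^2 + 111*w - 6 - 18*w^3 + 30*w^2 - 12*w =-3*c^3 + c^2*(6*w + 15) + c*(15*w^2 - 6*w + 18) - 18*w^3 - 117*w^2 - 54*w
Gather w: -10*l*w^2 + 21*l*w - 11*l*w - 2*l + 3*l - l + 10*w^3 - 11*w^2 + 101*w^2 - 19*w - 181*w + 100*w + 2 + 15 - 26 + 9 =10*w^3 + w^2*(90 - 10*l) + w*(10*l - 100)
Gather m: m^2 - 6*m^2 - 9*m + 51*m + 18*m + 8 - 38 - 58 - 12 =-5*m^2 + 60*m - 100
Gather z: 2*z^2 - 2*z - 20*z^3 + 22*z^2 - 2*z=-20*z^3 + 24*z^2 - 4*z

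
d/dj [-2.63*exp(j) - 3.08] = -2.63*exp(j)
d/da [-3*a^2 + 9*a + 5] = 9 - 6*a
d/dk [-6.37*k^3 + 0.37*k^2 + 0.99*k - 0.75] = -19.11*k^2 + 0.74*k + 0.99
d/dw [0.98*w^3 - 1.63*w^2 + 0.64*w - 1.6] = 2.94*w^2 - 3.26*w + 0.64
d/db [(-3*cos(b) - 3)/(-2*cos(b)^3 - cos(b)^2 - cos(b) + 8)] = 3*(5*cos(b) + 7*cos(2*b)/2 + cos(3*b) + 25/2)*sin(b)/(2*cos(b)^3 + cos(b)^2 + cos(b) - 8)^2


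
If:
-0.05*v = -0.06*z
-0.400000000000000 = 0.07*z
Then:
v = -6.86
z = -5.71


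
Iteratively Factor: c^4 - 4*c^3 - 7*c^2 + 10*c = (c + 2)*(c^3 - 6*c^2 + 5*c) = (c - 5)*(c + 2)*(c^2 - c) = c*(c - 5)*(c + 2)*(c - 1)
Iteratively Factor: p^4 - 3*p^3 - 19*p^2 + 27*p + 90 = (p - 3)*(p^3 - 19*p - 30) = (p - 3)*(p + 2)*(p^2 - 2*p - 15) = (p - 5)*(p - 3)*(p + 2)*(p + 3)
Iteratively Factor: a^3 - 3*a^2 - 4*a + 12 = (a - 2)*(a^2 - a - 6) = (a - 3)*(a - 2)*(a + 2)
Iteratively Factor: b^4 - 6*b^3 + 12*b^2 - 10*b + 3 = (b - 1)*(b^3 - 5*b^2 + 7*b - 3) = (b - 1)^2*(b^2 - 4*b + 3) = (b - 3)*(b - 1)^2*(b - 1)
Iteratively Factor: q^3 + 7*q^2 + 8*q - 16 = (q + 4)*(q^2 + 3*q - 4) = (q + 4)^2*(q - 1)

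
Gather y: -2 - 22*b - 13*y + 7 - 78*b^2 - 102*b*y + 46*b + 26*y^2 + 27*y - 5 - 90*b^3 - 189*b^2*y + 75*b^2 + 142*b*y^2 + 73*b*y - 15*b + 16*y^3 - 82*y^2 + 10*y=-90*b^3 - 3*b^2 + 9*b + 16*y^3 + y^2*(142*b - 56) + y*(-189*b^2 - 29*b + 24)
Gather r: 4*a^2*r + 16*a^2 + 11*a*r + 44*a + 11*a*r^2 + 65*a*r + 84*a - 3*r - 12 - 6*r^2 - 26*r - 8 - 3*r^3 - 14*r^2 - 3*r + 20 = 16*a^2 + 128*a - 3*r^3 + r^2*(11*a - 20) + r*(4*a^2 + 76*a - 32)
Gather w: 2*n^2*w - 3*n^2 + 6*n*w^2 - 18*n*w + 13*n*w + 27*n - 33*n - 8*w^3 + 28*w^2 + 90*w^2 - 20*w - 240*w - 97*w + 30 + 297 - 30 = -3*n^2 - 6*n - 8*w^3 + w^2*(6*n + 118) + w*(2*n^2 - 5*n - 357) + 297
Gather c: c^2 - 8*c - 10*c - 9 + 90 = c^2 - 18*c + 81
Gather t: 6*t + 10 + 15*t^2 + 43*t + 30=15*t^2 + 49*t + 40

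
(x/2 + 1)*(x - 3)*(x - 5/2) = x^3/2 - 7*x^2/4 - 7*x/4 + 15/2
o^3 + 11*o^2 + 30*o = o*(o + 5)*(o + 6)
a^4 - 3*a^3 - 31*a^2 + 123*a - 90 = (a - 5)*(a - 3)*(a - 1)*(a + 6)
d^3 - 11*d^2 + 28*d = d*(d - 7)*(d - 4)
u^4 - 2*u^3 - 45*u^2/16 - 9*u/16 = u*(u - 3)*(u + 1/4)*(u + 3/4)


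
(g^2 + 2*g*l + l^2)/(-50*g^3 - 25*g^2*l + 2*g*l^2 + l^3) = (-g^2 - 2*g*l - l^2)/(50*g^3 + 25*g^2*l - 2*g*l^2 - l^3)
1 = 1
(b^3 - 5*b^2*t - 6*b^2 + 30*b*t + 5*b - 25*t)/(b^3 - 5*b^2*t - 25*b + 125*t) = (b - 1)/(b + 5)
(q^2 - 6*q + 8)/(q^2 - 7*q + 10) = (q - 4)/(q - 5)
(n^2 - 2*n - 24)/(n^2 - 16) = (n - 6)/(n - 4)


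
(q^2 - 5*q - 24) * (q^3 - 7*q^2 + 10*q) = q^5 - 12*q^4 + 21*q^3 + 118*q^2 - 240*q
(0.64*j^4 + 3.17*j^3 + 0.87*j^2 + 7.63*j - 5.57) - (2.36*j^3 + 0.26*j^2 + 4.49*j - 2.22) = 0.64*j^4 + 0.81*j^3 + 0.61*j^2 + 3.14*j - 3.35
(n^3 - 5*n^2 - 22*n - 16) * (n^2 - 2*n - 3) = n^5 - 7*n^4 - 15*n^3 + 43*n^2 + 98*n + 48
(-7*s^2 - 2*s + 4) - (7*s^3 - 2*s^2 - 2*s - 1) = -7*s^3 - 5*s^2 + 5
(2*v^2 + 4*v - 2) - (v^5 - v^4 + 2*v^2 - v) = -v^5 + v^4 + 5*v - 2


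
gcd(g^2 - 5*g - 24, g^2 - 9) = g + 3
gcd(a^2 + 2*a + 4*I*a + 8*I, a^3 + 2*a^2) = a + 2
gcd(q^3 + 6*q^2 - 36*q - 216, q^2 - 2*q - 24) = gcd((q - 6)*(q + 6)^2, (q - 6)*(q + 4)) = q - 6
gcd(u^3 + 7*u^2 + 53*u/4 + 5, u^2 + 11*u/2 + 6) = u + 4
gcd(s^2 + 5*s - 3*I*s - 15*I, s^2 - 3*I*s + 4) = 1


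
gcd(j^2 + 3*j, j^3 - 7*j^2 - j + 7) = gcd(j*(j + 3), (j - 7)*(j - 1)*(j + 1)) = 1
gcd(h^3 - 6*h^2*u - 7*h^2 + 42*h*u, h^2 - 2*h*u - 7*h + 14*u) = h - 7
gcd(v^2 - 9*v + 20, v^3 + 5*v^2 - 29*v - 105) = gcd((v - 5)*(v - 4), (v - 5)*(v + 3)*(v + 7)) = v - 5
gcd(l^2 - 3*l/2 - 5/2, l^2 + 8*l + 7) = l + 1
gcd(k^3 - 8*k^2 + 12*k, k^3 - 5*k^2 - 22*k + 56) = k - 2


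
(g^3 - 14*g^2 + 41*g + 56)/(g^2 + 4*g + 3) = (g^2 - 15*g + 56)/(g + 3)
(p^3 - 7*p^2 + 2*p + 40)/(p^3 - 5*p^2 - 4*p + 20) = (p - 4)/(p - 2)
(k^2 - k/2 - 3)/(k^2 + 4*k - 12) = (k + 3/2)/(k + 6)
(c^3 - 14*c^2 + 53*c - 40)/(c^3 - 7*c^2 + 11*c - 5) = (c - 8)/(c - 1)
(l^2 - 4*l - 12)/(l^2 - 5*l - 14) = (l - 6)/(l - 7)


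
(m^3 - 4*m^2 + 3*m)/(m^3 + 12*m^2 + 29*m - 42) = m*(m - 3)/(m^2 + 13*m + 42)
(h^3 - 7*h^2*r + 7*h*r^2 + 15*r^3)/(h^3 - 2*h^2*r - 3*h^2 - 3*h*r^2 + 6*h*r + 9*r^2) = (h - 5*r)/(h - 3)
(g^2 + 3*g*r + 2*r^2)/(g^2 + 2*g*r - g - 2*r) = (g + r)/(g - 1)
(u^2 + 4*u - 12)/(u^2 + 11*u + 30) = (u - 2)/(u + 5)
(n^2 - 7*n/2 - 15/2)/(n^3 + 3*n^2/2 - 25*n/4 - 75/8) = 4*(n - 5)/(4*n^2 - 25)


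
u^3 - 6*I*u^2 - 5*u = u*(u - 5*I)*(u - I)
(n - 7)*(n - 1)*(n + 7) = n^3 - n^2 - 49*n + 49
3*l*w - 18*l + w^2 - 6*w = (3*l + w)*(w - 6)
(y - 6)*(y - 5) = y^2 - 11*y + 30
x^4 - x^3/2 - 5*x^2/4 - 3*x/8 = x*(x - 3/2)*(x + 1/2)^2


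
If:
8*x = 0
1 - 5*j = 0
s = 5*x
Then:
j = 1/5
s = 0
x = 0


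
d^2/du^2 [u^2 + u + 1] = 2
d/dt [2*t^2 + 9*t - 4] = 4*t + 9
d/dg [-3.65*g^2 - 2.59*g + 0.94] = -7.3*g - 2.59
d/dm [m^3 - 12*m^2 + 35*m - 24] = 3*m^2 - 24*m + 35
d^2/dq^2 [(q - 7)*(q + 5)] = 2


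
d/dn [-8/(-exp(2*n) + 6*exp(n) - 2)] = 16*(3 - exp(n))*exp(n)/(exp(2*n) - 6*exp(n) + 2)^2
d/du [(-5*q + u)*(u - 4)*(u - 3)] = -10*q*u + 35*q + 3*u^2 - 14*u + 12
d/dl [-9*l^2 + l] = 1 - 18*l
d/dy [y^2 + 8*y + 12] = 2*y + 8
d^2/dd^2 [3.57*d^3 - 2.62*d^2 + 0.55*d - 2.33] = 21.42*d - 5.24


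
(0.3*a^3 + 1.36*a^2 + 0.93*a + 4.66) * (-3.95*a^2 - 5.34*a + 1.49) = -1.185*a^5 - 6.974*a^4 - 10.4889*a^3 - 21.3468*a^2 - 23.4987*a + 6.9434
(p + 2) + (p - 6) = 2*p - 4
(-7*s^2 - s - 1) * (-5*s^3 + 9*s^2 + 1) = 35*s^5 - 58*s^4 - 4*s^3 - 16*s^2 - s - 1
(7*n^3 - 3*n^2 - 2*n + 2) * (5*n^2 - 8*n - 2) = 35*n^5 - 71*n^4 + 32*n^2 - 12*n - 4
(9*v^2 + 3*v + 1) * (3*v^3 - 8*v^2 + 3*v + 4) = 27*v^5 - 63*v^4 + 6*v^3 + 37*v^2 + 15*v + 4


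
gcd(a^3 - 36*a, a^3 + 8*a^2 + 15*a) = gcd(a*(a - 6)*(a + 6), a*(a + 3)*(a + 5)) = a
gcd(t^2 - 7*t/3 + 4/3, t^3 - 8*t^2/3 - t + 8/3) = t - 1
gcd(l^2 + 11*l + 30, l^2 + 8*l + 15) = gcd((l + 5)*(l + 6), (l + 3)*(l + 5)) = l + 5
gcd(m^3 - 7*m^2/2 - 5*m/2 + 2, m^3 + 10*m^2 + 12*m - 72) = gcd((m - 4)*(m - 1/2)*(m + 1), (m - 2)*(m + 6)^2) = 1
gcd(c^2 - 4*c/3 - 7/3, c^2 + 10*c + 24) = 1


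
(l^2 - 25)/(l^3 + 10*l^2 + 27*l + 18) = (l^2 - 25)/(l^3 + 10*l^2 + 27*l + 18)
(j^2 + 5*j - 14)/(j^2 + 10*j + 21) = (j - 2)/(j + 3)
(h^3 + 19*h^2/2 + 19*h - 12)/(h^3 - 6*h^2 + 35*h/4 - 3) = 2*(h^2 + 10*h + 24)/(2*h^2 - 11*h + 12)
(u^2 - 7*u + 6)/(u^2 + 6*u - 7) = (u - 6)/(u + 7)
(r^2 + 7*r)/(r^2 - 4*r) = (r + 7)/(r - 4)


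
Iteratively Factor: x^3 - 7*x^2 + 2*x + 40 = (x + 2)*(x^2 - 9*x + 20) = (x - 4)*(x + 2)*(x - 5)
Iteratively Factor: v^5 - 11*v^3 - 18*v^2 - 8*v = (v)*(v^4 - 11*v^2 - 18*v - 8) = v*(v + 1)*(v^3 - v^2 - 10*v - 8) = v*(v + 1)*(v + 2)*(v^2 - 3*v - 4) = v*(v + 1)^2*(v + 2)*(v - 4)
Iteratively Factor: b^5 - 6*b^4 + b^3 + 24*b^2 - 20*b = (b + 2)*(b^4 - 8*b^3 + 17*b^2 - 10*b) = (b - 5)*(b + 2)*(b^3 - 3*b^2 + 2*b) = b*(b - 5)*(b + 2)*(b^2 - 3*b + 2) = b*(b - 5)*(b - 1)*(b + 2)*(b - 2)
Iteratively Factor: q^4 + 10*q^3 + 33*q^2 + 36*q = (q)*(q^3 + 10*q^2 + 33*q + 36) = q*(q + 3)*(q^2 + 7*q + 12) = q*(q + 3)*(q + 4)*(q + 3)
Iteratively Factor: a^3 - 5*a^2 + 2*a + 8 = (a + 1)*(a^2 - 6*a + 8) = (a - 4)*(a + 1)*(a - 2)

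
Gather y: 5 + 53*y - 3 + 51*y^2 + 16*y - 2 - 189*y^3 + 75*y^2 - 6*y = -189*y^3 + 126*y^2 + 63*y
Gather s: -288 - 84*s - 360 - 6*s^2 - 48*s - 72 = -6*s^2 - 132*s - 720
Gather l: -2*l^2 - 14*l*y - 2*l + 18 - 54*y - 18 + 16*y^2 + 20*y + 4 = -2*l^2 + l*(-14*y - 2) + 16*y^2 - 34*y + 4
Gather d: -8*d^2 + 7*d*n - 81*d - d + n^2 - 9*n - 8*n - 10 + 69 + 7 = -8*d^2 + d*(7*n - 82) + n^2 - 17*n + 66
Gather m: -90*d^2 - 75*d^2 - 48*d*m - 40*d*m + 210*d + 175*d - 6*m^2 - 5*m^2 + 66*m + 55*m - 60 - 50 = -165*d^2 + 385*d - 11*m^2 + m*(121 - 88*d) - 110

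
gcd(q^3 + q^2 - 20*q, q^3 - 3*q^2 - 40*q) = q^2 + 5*q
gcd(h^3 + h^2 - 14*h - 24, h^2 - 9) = h + 3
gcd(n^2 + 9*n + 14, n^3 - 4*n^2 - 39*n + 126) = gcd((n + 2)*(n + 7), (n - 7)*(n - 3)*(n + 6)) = 1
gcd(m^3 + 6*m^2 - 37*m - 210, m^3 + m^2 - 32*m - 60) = m^2 - m - 30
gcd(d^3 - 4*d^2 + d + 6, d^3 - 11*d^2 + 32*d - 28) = d - 2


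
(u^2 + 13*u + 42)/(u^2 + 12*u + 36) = (u + 7)/(u + 6)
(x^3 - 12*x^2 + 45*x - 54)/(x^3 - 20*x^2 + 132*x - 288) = (x^2 - 6*x + 9)/(x^2 - 14*x + 48)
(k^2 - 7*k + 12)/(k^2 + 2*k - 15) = (k - 4)/(k + 5)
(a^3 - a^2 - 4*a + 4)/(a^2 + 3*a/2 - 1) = 2*(a^2 - 3*a + 2)/(2*a - 1)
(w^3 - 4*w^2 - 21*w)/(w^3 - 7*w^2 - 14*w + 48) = w*(w - 7)/(w^2 - 10*w + 16)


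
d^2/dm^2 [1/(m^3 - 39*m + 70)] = 6*(-m*(m^3 - 39*m + 70) + 3*(m^2 - 13)^2)/(m^3 - 39*m + 70)^3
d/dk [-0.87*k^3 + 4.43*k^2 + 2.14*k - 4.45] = -2.61*k^2 + 8.86*k + 2.14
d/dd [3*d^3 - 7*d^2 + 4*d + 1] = 9*d^2 - 14*d + 4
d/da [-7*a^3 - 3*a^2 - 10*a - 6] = -21*a^2 - 6*a - 10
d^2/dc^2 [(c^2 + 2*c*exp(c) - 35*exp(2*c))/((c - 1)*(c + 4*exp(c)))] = 2*((c - 1)^2*(c + 4*exp(c))^2*(c*exp(c) - 70*exp(2*c) + 2*exp(c) + 1) + 2*(c - 1)^2*(c + 4*exp(c))*(-(4*exp(c) + 1)*(c*exp(c) + c - 35*exp(2*c) + exp(c)) + (-c^2 - 2*c*exp(c) + 35*exp(2*c))*exp(c)) + (c - 1)^2*(4*exp(c) + 1)^2*(c^2 + 2*c*exp(c) - 35*exp(2*c)) + 2*(c - 1)*(c + 4*exp(c))^2*(-c*exp(c) - c + 35*exp(2*c) - exp(c)) + (c - 1)*(c + 4*exp(c))*(4*exp(c) + 1)*(c^2 + 2*c*exp(c) - 35*exp(2*c)) + (c + 4*exp(c))^2*(c^2 + 2*c*exp(c) - 35*exp(2*c)))/((c - 1)^3*(c + 4*exp(c))^3)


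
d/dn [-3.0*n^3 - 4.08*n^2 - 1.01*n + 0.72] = -9.0*n^2 - 8.16*n - 1.01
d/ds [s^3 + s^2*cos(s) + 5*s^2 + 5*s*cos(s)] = -s^2*sin(s) + 3*s^2 - 5*s*sin(s) + 2*s*cos(s) + 10*s + 5*cos(s)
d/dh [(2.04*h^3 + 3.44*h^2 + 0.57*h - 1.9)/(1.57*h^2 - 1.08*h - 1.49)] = (3.2028*h^4 - 4.4064*h^3 - 13.7289*h^2 - 4.2852*h - 2.9013)/(2.4649*h^4 - 3.3912*h^3 - 3.5122*h^2 + 3.2184*h + 2.2201)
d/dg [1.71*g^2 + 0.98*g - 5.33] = 3.42*g + 0.98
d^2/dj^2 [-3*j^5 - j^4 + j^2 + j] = -60*j^3 - 12*j^2 + 2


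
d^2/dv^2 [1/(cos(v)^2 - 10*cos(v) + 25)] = 2*(-5*cos(v) - cos(2*v) + 2)/(cos(v) - 5)^4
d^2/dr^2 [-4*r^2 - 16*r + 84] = -8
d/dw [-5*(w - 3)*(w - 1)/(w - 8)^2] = 10*(6*w - 13)/(w^3 - 24*w^2 + 192*w - 512)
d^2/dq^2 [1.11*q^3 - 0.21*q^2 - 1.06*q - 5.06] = 6.66*q - 0.42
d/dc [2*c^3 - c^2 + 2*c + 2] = 6*c^2 - 2*c + 2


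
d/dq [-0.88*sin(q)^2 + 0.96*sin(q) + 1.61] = (0.96 - 1.76*sin(q))*cos(q)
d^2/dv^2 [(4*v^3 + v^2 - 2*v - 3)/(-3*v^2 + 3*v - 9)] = 6*(v^3 + 6*v^2 - 15*v - 1)/(v^6 - 3*v^5 + 12*v^4 - 19*v^3 + 36*v^2 - 27*v + 27)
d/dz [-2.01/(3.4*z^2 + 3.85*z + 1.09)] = (13.668*z + 7.7385)/(3.4*z^2 + 3.85*z + 1.09)^2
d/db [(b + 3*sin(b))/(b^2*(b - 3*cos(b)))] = (3*sqrt(2)*b^2*cos(b + pi/4) - 2*b^2 - 9*b*sin(b) + 3*b*cos(b) - 9*b + 9*sin(2*b))/(b^3*(b - 3*cos(b))^2)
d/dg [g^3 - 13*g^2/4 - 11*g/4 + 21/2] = 3*g^2 - 13*g/2 - 11/4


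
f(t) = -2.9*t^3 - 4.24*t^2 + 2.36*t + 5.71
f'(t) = -8.7*t^2 - 8.48*t + 2.36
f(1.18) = -2.17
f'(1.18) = -19.76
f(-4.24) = 140.53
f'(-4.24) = -118.09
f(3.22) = -127.47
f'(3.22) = -115.15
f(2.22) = -41.68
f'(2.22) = -59.34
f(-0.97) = 2.08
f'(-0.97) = 2.40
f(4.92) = -430.69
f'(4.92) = -249.96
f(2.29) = -45.95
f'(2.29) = -62.68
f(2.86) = -90.06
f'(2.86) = -93.06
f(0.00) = 5.71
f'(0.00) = 2.36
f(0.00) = 5.71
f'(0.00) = 2.36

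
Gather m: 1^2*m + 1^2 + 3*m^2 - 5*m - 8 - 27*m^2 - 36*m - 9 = -24*m^2 - 40*m - 16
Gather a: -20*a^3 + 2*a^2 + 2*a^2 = -20*a^3 + 4*a^2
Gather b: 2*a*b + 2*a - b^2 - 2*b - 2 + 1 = 2*a - b^2 + b*(2*a - 2) - 1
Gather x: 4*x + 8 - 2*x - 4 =2*x + 4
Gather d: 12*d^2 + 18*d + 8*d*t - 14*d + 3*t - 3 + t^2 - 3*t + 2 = 12*d^2 + d*(8*t + 4) + t^2 - 1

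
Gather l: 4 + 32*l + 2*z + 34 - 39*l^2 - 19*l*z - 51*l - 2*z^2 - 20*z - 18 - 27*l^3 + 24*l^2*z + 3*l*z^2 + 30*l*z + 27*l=-27*l^3 + l^2*(24*z - 39) + l*(3*z^2 + 11*z + 8) - 2*z^2 - 18*z + 20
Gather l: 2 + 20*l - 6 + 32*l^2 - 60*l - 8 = 32*l^2 - 40*l - 12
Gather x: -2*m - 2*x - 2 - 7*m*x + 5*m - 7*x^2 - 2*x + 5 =3*m - 7*x^2 + x*(-7*m - 4) + 3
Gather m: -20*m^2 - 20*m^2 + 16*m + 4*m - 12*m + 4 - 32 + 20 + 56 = -40*m^2 + 8*m + 48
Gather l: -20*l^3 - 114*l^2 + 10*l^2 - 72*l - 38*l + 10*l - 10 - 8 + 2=-20*l^3 - 104*l^2 - 100*l - 16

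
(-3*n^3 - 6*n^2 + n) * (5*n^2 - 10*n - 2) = -15*n^5 + 71*n^3 + 2*n^2 - 2*n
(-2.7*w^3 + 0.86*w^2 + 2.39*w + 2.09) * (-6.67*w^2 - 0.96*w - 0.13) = 18.009*w^5 - 3.1442*w^4 - 16.4159*w^3 - 16.3465*w^2 - 2.3171*w - 0.2717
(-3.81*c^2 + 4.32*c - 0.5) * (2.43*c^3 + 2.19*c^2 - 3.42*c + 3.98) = -9.2583*c^5 + 2.1537*c^4 + 21.276*c^3 - 31.0332*c^2 + 18.9036*c - 1.99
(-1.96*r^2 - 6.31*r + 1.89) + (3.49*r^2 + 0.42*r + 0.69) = 1.53*r^2 - 5.89*r + 2.58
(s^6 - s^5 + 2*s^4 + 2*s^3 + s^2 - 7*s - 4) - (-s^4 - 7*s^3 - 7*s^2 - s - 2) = s^6 - s^5 + 3*s^4 + 9*s^3 + 8*s^2 - 6*s - 2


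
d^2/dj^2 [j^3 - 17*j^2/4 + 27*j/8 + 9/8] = 6*j - 17/2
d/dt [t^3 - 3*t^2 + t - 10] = 3*t^2 - 6*t + 1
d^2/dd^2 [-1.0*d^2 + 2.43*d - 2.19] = -2.00000000000000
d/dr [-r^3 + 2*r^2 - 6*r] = -3*r^2 + 4*r - 6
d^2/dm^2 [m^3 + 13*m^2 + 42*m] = 6*m + 26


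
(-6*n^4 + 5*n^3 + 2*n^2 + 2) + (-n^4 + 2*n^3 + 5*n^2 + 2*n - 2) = -7*n^4 + 7*n^3 + 7*n^2 + 2*n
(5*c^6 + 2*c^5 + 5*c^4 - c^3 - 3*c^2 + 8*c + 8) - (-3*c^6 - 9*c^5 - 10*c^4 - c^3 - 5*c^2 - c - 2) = 8*c^6 + 11*c^5 + 15*c^4 + 2*c^2 + 9*c + 10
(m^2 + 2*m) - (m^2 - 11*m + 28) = 13*m - 28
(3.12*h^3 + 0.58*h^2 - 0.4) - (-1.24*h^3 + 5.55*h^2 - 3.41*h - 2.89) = 4.36*h^3 - 4.97*h^2 + 3.41*h + 2.49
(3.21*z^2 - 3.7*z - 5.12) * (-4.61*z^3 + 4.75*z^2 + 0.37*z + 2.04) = -14.7981*z^5 + 32.3045*z^4 + 7.2159*z^3 - 19.1406*z^2 - 9.4424*z - 10.4448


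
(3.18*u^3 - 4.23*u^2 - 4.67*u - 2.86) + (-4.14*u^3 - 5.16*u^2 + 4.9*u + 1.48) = -0.96*u^3 - 9.39*u^2 + 0.23*u - 1.38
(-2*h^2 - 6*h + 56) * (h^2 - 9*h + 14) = -2*h^4 + 12*h^3 + 82*h^2 - 588*h + 784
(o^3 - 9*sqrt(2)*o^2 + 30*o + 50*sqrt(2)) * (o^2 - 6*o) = o^5 - 9*sqrt(2)*o^4 - 6*o^4 + 30*o^3 + 54*sqrt(2)*o^3 - 180*o^2 + 50*sqrt(2)*o^2 - 300*sqrt(2)*o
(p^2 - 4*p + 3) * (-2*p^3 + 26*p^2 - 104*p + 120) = -2*p^5 + 34*p^4 - 214*p^3 + 614*p^2 - 792*p + 360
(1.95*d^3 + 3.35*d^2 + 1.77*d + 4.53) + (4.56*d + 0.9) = 1.95*d^3 + 3.35*d^2 + 6.33*d + 5.43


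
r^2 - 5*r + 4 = (r - 4)*(r - 1)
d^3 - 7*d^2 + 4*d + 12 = (d - 6)*(d - 2)*(d + 1)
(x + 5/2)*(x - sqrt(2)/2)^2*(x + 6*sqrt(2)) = x^4 + 5*x^3/2 + 5*sqrt(2)*x^3 - 23*x^2/2 + 25*sqrt(2)*x^2/2 - 115*x/4 + 3*sqrt(2)*x + 15*sqrt(2)/2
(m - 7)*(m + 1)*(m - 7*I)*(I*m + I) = I*m^4 + 7*m^3 - 5*I*m^3 - 35*m^2 - 13*I*m^2 - 91*m - 7*I*m - 49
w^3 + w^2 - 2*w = w*(w - 1)*(w + 2)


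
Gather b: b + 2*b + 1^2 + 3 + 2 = 3*b + 6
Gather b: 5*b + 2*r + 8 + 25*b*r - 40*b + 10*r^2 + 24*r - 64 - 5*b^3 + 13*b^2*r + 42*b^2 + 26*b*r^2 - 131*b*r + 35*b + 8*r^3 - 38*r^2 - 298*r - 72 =-5*b^3 + b^2*(13*r + 42) + b*(26*r^2 - 106*r) + 8*r^3 - 28*r^2 - 272*r - 128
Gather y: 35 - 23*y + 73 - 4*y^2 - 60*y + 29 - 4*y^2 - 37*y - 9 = -8*y^2 - 120*y + 128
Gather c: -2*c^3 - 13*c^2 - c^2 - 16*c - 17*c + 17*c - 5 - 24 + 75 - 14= -2*c^3 - 14*c^2 - 16*c + 32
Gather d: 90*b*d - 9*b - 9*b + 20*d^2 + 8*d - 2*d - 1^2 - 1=-18*b + 20*d^2 + d*(90*b + 6) - 2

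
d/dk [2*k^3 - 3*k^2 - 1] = 6*k*(k - 1)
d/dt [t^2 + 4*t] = 2*t + 4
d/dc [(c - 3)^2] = 2*c - 6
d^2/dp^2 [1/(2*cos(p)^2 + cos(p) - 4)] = (-16*sin(p)^4 + 41*sin(p)^2 + 7*cos(p)/2 - 3*cos(3*p)/2 - 7)/(-2*sin(p)^2 + cos(p) - 2)^3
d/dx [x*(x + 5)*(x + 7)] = 3*x^2 + 24*x + 35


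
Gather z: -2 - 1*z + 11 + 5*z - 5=4*z + 4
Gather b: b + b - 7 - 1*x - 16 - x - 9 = 2*b - 2*x - 32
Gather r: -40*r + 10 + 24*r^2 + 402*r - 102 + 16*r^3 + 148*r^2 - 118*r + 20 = 16*r^3 + 172*r^2 + 244*r - 72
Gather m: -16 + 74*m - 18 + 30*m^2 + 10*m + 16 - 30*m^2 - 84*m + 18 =0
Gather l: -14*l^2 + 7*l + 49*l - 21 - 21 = -14*l^2 + 56*l - 42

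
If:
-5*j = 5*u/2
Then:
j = -u/2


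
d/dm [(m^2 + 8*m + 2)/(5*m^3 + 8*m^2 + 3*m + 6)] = (-5*m^4 - 80*m^3 - 91*m^2 - 20*m + 42)/(25*m^6 + 80*m^5 + 94*m^4 + 108*m^3 + 105*m^2 + 36*m + 36)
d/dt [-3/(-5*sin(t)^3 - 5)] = -9*sin(t)^2*cos(t)/(5*(sin(t)^3 + 1)^2)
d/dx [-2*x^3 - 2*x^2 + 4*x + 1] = -6*x^2 - 4*x + 4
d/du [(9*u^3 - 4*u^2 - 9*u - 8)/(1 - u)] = (-18*u^3 + 31*u^2 - 8*u - 17)/(u^2 - 2*u + 1)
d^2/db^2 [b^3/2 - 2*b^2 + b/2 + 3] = 3*b - 4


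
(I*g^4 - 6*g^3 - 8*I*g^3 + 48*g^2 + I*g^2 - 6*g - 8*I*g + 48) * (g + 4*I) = I*g^5 - 10*g^4 - 8*I*g^4 + 80*g^3 - 23*I*g^3 - 10*g^2 + 184*I*g^2 + 80*g - 24*I*g + 192*I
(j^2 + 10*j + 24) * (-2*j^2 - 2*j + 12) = -2*j^4 - 22*j^3 - 56*j^2 + 72*j + 288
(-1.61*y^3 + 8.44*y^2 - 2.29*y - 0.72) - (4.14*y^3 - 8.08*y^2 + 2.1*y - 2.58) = -5.75*y^3 + 16.52*y^2 - 4.39*y + 1.86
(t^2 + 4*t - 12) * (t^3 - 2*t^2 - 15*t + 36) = t^5 + 2*t^4 - 35*t^3 + 324*t - 432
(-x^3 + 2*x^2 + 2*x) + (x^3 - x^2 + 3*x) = x^2 + 5*x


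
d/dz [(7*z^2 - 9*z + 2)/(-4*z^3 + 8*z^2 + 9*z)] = (28*z^4 - 72*z^3 + 159*z^2 - 32*z - 18)/(z^2*(16*z^4 - 64*z^3 - 8*z^2 + 144*z + 81))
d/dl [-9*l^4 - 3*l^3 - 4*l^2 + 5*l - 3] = -36*l^3 - 9*l^2 - 8*l + 5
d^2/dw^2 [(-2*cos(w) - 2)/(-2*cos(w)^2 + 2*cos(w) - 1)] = 2*(36*sin(w)^4*cos(w) + 20*sin(w)^4 - 14*sin(w)^2 + 13*cos(w) - 2*cos(5*w) - 14)/(2*sin(w)^2 + 2*cos(w) - 3)^3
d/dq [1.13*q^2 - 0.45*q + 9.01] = 2.26*q - 0.45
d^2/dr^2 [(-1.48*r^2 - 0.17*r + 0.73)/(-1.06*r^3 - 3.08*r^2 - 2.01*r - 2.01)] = (3.325856*r^6 + 1.14607199999998*r^5 - 25.4323680000001*r^4 - 98.102692*r^3 - 110.203188*r^2 - 24.098292*r + 13.725084)/(1.191016*r^9 + 10.382064*r^8 + 36.94206*r^7 + 75.366908*r^6 + 109.423998*r^5 + 120.228552*r^4 + 95.629167*r^3 + 61.692327*r^2 + 24.361803*r + 8.120601)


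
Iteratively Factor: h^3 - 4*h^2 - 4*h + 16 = (h - 4)*(h^2 - 4) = (h - 4)*(h - 2)*(h + 2)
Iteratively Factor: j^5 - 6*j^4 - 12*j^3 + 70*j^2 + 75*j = (j - 5)*(j^4 - j^3 - 17*j^2 - 15*j) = (j - 5)*(j + 1)*(j^3 - 2*j^2 - 15*j) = j*(j - 5)*(j + 1)*(j^2 - 2*j - 15) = j*(j - 5)*(j + 1)*(j + 3)*(j - 5)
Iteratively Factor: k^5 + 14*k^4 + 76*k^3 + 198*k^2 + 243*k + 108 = (k + 3)*(k^4 + 11*k^3 + 43*k^2 + 69*k + 36) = (k + 3)^2*(k^3 + 8*k^2 + 19*k + 12) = (k + 3)^2*(k + 4)*(k^2 + 4*k + 3) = (k + 1)*(k + 3)^2*(k + 4)*(k + 3)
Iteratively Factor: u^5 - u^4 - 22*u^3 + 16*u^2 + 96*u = (u - 3)*(u^4 + 2*u^3 - 16*u^2 - 32*u) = (u - 3)*(u + 4)*(u^3 - 2*u^2 - 8*u) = u*(u - 3)*(u + 4)*(u^2 - 2*u - 8) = u*(u - 4)*(u - 3)*(u + 4)*(u + 2)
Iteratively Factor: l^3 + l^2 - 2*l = (l + 2)*(l^2 - l) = (l - 1)*(l + 2)*(l)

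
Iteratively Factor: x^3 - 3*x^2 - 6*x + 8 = (x + 2)*(x^2 - 5*x + 4) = (x - 4)*(x + 2)*(x - 1)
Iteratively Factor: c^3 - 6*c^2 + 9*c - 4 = (c - 4)*(c^2 - 2*c + 1) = (c - 4)*(c - 1)*(c - 1)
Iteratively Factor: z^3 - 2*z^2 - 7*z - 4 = (z - 4)*(z^2 + 2*z + 1) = (z - 4)*(z + 1)*(z + 1)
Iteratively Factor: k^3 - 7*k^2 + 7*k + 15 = (k + 1)*(k^2 - 8*k + 15) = (k - 5)*(k + 1)*(k - 3)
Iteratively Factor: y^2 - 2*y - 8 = (y - 4)*(y + 2)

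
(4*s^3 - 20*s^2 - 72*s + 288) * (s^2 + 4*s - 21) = 4*s^5 - 4*s^4 - 236*s^3 + 420*s^2 + 2664*s - 6048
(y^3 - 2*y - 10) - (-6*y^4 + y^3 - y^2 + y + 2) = 6*y^4 + y^2 - 3*y - 12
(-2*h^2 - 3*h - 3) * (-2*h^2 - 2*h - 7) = 4*h^4 + 10*h^3 + 26*h^2 + 27*h + 21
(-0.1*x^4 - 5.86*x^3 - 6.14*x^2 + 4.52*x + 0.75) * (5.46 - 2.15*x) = 0.215*x^5 + 12.053*x^4 - 18.7946*x^3 - 43.2424*x^2 + 23.0667*x + 4.095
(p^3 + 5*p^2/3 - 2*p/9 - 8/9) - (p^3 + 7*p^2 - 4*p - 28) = -16*p^2/3 + 34*p/9 + 244/9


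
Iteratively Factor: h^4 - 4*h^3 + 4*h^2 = (h)*(h^3 - 4*h^2 + 4*h) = h*(h - 2)*(h^2 - 2*h) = h*(h - 2)^2*(h)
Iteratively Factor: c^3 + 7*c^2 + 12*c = (c + 3)*(c^2 + 4*c) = (c + 3)*(c + 4)*(c)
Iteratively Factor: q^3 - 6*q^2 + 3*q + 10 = (q - 2)*(q^2 - 4*q - 5) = (q - 5)*(q - 2)*(q + 1)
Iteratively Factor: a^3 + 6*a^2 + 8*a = (a)*(a^2 + 6*a + 8) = a*(a + 2)*(a + 4)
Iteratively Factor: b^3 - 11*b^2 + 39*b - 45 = (b - 3)*(b^2 - 8*b + 15) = (b - 5)*(b - 3)*(b - 3)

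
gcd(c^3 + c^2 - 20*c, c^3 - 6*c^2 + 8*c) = c^2 - 4*c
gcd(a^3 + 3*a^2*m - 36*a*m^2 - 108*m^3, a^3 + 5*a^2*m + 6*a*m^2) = a + 3*m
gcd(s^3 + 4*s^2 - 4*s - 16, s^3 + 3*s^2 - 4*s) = s + 4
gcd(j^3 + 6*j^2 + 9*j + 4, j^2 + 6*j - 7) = 1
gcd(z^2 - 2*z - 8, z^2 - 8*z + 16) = z - 4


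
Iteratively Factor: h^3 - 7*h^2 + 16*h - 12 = (h - 3)*(h^2 - 4*h + 4) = (h - 3)*(h - 2)*(h - 2)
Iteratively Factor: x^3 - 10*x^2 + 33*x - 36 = (x - 3)*(x^2 - 7*x + 12) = (x - 3)^2*(x - 4)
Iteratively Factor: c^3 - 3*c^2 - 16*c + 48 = (c + 4)*(c^2 - 7*c + 12) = (c - 4)*(c + 4)*(c - 3)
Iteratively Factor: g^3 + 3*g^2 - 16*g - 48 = (g + 3)*(g^2 - 16) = (g + 3)*(g + 4)*(g - 4)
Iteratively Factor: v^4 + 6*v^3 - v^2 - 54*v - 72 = (v + 4)*(v^3 + 2*v^2 - 9*v - 18) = (v + 2)*(v + 4)*(v^2 - 9) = (v - 3)*(v + 2)*(v + 4)*(v + 3)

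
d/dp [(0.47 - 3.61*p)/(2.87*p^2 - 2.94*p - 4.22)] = (10.3607*p^2 - 2.6978*p + 16.616)/(8.2369*p^4 - 16.8756*p^3 - 15.5792*p^2 + 24.8136*p + 17.8084)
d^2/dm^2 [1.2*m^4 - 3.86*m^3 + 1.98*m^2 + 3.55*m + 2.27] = 14.4*m^2 - 23.16*m + 3.96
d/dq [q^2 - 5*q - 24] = 2*q - 5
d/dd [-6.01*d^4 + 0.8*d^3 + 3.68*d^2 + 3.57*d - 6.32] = -24.04*d^3 + 2.4*d^2 + 7.36*d + 3.57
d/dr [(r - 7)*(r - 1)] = 2*r - 8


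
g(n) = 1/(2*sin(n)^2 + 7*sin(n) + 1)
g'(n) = (-4*sin(n)*cos(n) - 7*cos(n))/(2*sin(n)^2 + 7*sin(n) + 1)^2 = -(4*sin(n) + 7)*cos(n)/(7*sin(n) - cos(2*n) + 2)^2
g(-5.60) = 0.16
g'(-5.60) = -0.19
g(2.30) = 0.14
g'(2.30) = 0.12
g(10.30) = -0.31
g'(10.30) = 0.25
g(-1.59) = -0.25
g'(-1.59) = 0.00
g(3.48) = -0.91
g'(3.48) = 4.39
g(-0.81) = -0.33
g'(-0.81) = -0.31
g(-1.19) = -0.26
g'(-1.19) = -0.09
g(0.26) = 0.34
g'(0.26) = -0.90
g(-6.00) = 0.32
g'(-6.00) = -0.80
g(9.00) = 0.24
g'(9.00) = 0.44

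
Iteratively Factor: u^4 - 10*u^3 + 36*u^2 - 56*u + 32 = (u - 4)*(u^3 - 6*u^2 + 12*u - 8) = (u - 4)*(u - 2)*(u^2 - 4*u + 4) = (u - 4)*(u - 2)^2*(u - 2)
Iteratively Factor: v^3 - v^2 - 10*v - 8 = (v + 2)*(v^2 - 3*v - 4) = (v + 1)*(v + 2)*(v - 4)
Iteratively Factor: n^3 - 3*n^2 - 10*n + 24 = (n - 4)*(n^2 + n - 6) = (n - 4)*(n + 3)*(n - 2)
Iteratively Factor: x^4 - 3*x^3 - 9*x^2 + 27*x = (x + 3)*(x^3 - 6*x^2 + 9*x) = (x - 3)*(x + 3)*(x^2 - 3*x) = (x - 3)^2*(x + 3)*(x)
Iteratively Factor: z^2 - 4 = (z - 2)*(z + 2)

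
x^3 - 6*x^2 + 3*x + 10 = (x - 5)*(x - 2)*(x + 1)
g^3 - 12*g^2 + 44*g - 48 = (g - 6)*(g - 4)*(g - 2)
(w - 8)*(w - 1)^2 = w^3 - 10*w^2 + 17*w - 8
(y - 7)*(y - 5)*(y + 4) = y^3 - 8*y^2 - 13*y + 140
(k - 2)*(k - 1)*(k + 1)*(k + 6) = k^4 + 4*k^3 - 13*k^2 - 4*k + 12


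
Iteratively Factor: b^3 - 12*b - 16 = (b + 2)*(b^2 - 2*b - 8) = (b + 2)^2*(b - 4)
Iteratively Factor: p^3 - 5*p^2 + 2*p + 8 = (p + 1)*(p^2 - 6*p + 8) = (p - 2)*(p + 1)*(p - 4)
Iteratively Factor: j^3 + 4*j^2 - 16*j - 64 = (j - 4)*(j^2 + 8*j + 16) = (j - 4)*(j + 4)*(j + 4)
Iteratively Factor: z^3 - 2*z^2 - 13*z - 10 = (z + 2)*(z^2 - 4*z - 5) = (z + 1)*(z + 2)*(z - 5)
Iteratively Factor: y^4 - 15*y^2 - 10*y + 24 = (y + 2)*(y^3 - 2*y^2 - 11*y + 12) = (y - 4)*(y + 2)*(y^2 + 2*y - 3) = (y - 4)*(y + 2)*(y + 3)*(y - 1)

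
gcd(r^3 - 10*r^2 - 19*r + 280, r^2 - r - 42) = r - 7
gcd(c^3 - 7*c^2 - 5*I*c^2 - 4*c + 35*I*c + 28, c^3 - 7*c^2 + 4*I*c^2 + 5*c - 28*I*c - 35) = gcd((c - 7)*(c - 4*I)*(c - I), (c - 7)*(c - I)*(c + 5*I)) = c^2 + c*(-7 - I) + 7*I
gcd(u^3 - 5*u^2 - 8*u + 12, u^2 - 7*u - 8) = 1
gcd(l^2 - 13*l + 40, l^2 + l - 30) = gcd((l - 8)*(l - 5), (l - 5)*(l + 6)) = l - 5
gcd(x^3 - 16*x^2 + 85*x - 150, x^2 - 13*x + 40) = x - 5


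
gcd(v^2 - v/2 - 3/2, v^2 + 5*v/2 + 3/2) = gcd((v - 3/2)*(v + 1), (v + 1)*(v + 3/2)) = v + 1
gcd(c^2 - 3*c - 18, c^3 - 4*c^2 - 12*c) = c - 6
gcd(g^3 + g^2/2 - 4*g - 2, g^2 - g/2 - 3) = g - 2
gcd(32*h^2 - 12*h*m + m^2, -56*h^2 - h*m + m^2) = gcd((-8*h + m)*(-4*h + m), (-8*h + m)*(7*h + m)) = 8*h - m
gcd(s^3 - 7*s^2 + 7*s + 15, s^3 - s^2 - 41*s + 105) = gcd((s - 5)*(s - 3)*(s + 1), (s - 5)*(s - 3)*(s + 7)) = s^2 - 8*s + 15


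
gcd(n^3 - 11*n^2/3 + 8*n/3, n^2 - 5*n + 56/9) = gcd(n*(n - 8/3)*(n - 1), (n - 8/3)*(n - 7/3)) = n - 8/3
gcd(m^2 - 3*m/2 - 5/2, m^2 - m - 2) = m + 1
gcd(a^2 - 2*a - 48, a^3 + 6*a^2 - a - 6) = a + 6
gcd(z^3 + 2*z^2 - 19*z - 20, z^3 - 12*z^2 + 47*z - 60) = z - 4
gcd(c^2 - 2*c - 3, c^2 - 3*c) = c - 3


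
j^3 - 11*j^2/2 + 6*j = j*(j - 4)*(j - 3/2)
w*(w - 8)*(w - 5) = w^3 - 13*w^2 + 40*w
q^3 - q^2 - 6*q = q*(q - 3)*(q + 2)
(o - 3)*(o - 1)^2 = o^3 - 5*o^2 + 7*o - 3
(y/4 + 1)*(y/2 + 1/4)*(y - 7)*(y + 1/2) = y^4/8 - y^3/4 - 123*y^2/32 - 115*y/32 - 7/8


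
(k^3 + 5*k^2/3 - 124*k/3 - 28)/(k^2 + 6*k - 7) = (k^2 - 16*k/3 - 4)/(k - 1)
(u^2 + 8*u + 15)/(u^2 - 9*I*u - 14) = (u^2 + 8*u + 15)/(u^2 - 9*I*u - 14)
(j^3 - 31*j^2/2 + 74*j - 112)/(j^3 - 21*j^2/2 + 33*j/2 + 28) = (j - 4)/(j + 1)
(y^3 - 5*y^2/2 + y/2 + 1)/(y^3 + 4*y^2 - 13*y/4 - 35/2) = 2*(2*y^2 - y - 1)/(4*y^2 + 24*y + 35)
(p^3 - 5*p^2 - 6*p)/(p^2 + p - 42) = p*(p + 1)/(p + 7)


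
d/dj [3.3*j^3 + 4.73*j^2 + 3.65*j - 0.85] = 9.9*j^2 + 9.46*j + 3.65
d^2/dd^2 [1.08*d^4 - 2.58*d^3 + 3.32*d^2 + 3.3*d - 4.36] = 12.96*d^2 - 15.48*d + 6.64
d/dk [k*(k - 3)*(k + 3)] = 3*k^2 - 9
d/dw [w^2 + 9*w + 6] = 2*w + 9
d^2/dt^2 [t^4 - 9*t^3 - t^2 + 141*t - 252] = 12*t^2 - 54*t - 2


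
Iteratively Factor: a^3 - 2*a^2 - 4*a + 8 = (a - 2)*(a^2 - 4) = (a - 2)*(a + 2)*(a - 2)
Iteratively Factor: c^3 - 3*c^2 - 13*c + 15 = (c + 3)*(c^2 - 6*c + 5) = (c - 5)*(c + 3)*(c - 1)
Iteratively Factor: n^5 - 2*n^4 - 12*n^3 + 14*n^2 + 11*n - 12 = (n + 3)*(n^4 - 5*n^3 + 3*n^2 + 5*n - 4) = (n - 1)*(n + 3)*(n^3 - 4*n^2 - n + 4) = (n - 1)*(n + 1)*(n + 3)*(n^2 - 5*n + 4) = (n - 1)^2*(n + 1)*(n + 3)*(n - 4)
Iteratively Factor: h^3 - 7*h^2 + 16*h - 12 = (h - 3)*(h^2 - 4*h + 4) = (h - 3)*(h - 2)*(h - 2)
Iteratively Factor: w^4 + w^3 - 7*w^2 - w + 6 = (w - 2)*(w^3 + 3*w^2 - w - 3) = (w - 2)*(w + 1)*(w^2 + 2*w - 3) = (w - 2)*(w - 1)*(w + 1)*(w + 3)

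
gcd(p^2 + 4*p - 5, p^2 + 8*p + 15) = p + 5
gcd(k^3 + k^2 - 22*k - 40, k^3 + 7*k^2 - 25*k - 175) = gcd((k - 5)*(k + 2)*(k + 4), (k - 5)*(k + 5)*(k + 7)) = k - 5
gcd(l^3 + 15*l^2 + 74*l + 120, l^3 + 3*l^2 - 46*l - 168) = l^2 + 10*l + 24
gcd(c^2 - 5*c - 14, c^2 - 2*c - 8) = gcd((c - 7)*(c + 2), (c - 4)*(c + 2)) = c + 2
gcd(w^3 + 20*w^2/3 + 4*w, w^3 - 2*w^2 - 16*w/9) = w^2 + 2*w/3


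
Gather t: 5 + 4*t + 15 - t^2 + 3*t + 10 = -t^2 + 7*t + 30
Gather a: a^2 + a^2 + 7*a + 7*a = 2*a^2 + 14*a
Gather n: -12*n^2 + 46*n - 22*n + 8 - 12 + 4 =-12*n^2 + 24*n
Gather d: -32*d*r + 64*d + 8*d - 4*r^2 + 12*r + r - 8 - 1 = d*(72 - 32*r) - 4*r^2 + 13*r - 9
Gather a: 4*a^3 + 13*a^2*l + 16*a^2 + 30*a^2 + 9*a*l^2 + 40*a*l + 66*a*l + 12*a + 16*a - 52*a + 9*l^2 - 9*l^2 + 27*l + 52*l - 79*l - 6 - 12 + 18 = 4*a^3 + a^2*(13*l + 46) + a*(9*l^2 + 106*l - 24)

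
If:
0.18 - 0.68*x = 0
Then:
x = 0.26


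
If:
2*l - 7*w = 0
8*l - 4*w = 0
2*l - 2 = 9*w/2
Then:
No Solution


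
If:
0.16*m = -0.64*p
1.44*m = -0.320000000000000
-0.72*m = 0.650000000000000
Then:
No Solution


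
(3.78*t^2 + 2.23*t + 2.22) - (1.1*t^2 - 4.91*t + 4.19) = 2.68*t^2 + 7.14*t - 1.97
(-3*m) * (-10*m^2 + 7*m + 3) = 30*m^3 - 21*m^2 - 9*m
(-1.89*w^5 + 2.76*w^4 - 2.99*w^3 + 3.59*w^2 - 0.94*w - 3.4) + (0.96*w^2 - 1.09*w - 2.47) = -1.89*w^5 + 2.76*w^4 - 2.99*w^3 + 4.55*w^2 - 2.03*w - 5.87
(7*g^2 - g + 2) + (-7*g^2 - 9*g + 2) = 4 - 10*g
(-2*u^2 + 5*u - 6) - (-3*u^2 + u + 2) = u^2 + 4*u - 8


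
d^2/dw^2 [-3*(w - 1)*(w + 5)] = -6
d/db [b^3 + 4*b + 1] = 3*b^2 + 4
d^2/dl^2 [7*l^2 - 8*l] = 14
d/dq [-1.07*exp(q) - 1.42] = -1.07*exp(q)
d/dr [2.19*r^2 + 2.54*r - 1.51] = 4.38*r + 2.54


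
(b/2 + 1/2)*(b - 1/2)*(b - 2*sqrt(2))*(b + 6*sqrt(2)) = b^4/2 + b^3/4 + 2*sqrt(2)*b^3 - 49*b^2/4 + sqrt(2)*b^2 - 6*b - sqrt(2)*b + 6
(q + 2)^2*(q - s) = q^3 - q^2*s + 4*q^2 - 4*q*s + 4*q - 4*s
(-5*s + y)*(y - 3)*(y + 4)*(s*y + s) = -5*s^2*y^3 - 10*s^2*y^2 + 55*s^2*y + 60*s^2 + s*y^4 + 2*s*y^3 - 11*s*y^2 - 12*s*y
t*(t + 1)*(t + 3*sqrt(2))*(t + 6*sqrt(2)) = t^4 + t^3 + 9*sqrt(2)*t^3 + 9*sqrt(2)*t^2 + 36*t^2 + 36*t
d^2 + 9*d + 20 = (d + 4)*(d + 5)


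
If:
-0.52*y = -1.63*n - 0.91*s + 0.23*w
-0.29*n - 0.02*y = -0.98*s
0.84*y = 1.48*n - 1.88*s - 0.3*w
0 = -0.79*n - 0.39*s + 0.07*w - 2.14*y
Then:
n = 0.00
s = 0.00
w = 0.00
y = 0.00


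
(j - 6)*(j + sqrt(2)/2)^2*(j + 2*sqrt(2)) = j^4 - 6*j^3 + 3*sqrt(2)*j^3 - 18*sqrt(2)*j^2 + 9*j^2/2 - 27*j + sqrt(2)*j - 6*sqrt(2)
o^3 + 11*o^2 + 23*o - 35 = (o - 1)*(o + 5)*(o + 7)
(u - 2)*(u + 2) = u^2 - 4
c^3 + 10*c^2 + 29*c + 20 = (c + 1)*(c + 4)*(c + 5)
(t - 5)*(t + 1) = t^2 - 4*t - 5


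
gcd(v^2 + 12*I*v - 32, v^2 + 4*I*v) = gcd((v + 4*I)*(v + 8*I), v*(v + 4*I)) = v + 4*I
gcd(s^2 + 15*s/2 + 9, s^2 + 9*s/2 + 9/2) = s + 3/2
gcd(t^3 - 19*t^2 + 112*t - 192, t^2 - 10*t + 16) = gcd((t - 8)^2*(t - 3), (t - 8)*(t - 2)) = t - 8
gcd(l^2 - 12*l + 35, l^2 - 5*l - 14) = l - 7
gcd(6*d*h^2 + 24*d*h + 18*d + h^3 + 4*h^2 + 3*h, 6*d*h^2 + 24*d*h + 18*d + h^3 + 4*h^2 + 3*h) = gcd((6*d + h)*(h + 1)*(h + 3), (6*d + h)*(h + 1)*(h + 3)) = 6*d*h^2 + 24*d*h + 18*d + h^3 + 4*h^2 + 3*h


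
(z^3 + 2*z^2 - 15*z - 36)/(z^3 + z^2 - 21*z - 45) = (z - 4)/(z - 5)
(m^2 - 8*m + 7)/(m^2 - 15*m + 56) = (m - 1)/(m - 8)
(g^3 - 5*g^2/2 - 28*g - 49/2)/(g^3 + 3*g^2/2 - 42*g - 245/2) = (g + 1)/(g + 5)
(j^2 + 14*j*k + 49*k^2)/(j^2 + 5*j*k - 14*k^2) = (j + 7*k)/(j - 2*k)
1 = 1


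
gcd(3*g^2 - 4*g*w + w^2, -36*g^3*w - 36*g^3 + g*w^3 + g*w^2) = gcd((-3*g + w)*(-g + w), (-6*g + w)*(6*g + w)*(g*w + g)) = 1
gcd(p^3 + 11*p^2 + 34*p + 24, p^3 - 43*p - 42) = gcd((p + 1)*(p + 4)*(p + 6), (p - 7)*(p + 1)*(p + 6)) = p^2 + 7*p + 6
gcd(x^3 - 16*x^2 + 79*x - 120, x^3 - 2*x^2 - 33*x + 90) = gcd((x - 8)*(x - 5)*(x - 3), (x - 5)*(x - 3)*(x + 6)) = x^2 - 8*x + 15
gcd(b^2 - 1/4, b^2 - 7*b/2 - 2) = b + 1/2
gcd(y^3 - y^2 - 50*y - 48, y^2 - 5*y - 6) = y + 1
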